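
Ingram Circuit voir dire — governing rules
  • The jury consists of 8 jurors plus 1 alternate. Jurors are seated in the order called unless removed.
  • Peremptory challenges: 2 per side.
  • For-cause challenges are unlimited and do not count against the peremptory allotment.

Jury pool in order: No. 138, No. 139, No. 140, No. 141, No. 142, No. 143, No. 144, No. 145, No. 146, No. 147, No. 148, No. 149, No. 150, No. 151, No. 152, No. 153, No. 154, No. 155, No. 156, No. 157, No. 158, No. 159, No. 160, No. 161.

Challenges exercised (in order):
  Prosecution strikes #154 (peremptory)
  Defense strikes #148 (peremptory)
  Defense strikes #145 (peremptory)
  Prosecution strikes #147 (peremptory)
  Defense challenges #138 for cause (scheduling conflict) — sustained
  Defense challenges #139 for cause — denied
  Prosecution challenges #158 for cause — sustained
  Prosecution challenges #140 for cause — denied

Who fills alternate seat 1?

150

Removed: #138, #145, #147, #148, #154, #158. (#139, #140 stay — for-cause denied.)
Seating in order: seats 1–8 → #139, #140, #141, #142, #143, #144, #146, #149; alternates → #150.
So alternate 1 is #150.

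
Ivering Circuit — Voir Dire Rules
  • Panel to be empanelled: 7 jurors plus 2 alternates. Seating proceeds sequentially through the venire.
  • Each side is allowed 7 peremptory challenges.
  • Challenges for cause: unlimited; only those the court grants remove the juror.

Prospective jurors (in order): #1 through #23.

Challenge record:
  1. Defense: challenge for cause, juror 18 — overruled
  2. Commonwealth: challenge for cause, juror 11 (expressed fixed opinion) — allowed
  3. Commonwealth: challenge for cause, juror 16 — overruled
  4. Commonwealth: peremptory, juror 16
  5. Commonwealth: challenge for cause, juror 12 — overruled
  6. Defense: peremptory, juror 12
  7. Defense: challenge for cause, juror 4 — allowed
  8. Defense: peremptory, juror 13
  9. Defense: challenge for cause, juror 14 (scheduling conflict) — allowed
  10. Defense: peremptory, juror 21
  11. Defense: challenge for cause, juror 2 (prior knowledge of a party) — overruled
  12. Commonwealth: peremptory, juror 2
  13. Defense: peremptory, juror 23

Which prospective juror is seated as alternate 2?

Removed: #2, #4, #11, #12, #13, #14, #16, #21, #23. (#18 stays — for-cause denied.)
Filling seats in venire order through position 9: #1, #3, #5, #6, #7, #8, #9, #10, #15.
So alternate 2 is #15.

15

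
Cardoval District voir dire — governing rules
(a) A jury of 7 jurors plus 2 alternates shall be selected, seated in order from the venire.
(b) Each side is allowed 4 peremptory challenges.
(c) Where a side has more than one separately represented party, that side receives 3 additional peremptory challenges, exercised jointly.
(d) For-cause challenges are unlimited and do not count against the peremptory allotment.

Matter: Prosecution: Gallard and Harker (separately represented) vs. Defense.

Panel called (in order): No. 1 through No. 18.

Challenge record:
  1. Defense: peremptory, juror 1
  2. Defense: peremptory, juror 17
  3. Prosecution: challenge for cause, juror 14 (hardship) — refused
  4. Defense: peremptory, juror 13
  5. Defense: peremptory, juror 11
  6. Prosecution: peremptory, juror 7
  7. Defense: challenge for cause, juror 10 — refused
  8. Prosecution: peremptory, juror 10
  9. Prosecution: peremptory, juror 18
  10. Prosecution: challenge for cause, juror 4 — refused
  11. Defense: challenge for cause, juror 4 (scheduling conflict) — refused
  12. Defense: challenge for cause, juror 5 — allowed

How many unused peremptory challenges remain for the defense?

Defense allotment: 4.
Defense peremptories used: #1, #17, #13, #11 — 4 (for-cause on #10, #4, #5 don't count).
Remaining: 4 − 4 = 0.

0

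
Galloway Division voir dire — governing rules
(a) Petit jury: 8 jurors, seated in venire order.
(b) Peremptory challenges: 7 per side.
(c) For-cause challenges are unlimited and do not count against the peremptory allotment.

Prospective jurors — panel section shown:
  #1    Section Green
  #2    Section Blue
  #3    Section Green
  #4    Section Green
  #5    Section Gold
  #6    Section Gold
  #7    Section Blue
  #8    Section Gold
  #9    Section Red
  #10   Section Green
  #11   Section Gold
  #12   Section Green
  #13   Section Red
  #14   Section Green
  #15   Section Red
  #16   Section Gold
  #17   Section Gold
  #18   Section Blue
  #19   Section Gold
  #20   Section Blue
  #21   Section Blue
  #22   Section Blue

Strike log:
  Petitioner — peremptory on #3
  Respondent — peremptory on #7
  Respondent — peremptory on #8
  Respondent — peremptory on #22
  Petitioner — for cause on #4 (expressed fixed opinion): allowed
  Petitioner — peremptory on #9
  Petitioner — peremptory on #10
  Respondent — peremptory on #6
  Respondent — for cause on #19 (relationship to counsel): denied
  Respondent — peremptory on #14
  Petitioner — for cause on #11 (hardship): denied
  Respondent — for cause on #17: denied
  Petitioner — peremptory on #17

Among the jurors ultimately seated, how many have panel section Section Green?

Removed: #3, #4, #6, #7, #8, #9, #10, #14, #17, #22.
Seated jurors 1–8: #1, #2, #5, #11, #12, #13, #15, #16.
Of those, in Section Green: #1, #12 → 2.

2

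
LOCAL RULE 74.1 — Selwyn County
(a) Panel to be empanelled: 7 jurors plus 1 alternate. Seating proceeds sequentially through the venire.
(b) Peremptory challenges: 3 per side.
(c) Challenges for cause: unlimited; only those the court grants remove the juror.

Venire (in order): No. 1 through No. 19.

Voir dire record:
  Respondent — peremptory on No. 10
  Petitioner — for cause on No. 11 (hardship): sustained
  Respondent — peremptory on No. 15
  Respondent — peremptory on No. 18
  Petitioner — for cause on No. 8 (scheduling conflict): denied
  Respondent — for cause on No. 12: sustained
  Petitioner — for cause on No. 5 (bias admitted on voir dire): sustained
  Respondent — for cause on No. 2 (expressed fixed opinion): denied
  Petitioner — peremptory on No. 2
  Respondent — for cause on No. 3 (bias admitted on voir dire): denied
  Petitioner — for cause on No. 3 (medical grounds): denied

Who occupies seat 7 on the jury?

Removed: #2, #5, #10, #11, #12, #15, #18. (#3, #8 stay — for-cause denied.)
Seating in order: seats 1–7 → #1, #3, #4, #6, #7, #8, #9; alternates → #13.
So seat 7 is #9.

9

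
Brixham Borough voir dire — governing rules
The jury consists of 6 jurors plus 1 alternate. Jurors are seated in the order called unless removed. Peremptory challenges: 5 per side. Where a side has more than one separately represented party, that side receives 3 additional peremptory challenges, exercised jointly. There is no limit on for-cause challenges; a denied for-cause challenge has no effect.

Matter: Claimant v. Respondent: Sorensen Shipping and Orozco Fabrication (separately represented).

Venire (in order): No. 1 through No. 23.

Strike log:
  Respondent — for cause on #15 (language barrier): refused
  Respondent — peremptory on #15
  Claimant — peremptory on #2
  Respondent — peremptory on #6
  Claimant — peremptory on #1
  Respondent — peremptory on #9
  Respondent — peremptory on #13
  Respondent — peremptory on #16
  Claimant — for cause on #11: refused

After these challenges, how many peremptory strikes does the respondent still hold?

Respondent allotment: 5 base + 3 multi-party = 8.
Respondent peremptories used: #15, #6, #9, #13, #16 — 5 (the for-cause on #15 doesn't count).
Remaining: 8 − 5 = 3.

3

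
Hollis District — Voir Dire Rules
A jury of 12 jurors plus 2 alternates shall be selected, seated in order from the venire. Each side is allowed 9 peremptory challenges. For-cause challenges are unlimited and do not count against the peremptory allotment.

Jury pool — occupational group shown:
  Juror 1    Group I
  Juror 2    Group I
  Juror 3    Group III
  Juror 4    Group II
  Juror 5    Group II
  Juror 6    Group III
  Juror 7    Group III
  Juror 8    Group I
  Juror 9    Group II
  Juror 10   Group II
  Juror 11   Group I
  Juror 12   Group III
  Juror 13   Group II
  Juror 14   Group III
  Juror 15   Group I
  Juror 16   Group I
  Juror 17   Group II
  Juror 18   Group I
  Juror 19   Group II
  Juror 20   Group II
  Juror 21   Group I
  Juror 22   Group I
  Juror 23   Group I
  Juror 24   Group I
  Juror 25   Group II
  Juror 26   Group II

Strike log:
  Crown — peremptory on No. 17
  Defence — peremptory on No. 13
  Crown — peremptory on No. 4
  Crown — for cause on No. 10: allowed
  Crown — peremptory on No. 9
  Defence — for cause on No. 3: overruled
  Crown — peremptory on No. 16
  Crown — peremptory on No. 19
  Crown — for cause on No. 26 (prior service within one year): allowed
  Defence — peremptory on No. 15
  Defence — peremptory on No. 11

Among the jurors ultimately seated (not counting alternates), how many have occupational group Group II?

Removed: #4, #9, #10, #11, #13, #15, #16, #17, #19, #26.
Seated jurors 1–12: #1, #2, #3, #5, #6, #7, #8, #12, #14, #18, #20, #21 (alternates #22, #23 not counted).
Of those, in Group II: #5, #20 → 2.

2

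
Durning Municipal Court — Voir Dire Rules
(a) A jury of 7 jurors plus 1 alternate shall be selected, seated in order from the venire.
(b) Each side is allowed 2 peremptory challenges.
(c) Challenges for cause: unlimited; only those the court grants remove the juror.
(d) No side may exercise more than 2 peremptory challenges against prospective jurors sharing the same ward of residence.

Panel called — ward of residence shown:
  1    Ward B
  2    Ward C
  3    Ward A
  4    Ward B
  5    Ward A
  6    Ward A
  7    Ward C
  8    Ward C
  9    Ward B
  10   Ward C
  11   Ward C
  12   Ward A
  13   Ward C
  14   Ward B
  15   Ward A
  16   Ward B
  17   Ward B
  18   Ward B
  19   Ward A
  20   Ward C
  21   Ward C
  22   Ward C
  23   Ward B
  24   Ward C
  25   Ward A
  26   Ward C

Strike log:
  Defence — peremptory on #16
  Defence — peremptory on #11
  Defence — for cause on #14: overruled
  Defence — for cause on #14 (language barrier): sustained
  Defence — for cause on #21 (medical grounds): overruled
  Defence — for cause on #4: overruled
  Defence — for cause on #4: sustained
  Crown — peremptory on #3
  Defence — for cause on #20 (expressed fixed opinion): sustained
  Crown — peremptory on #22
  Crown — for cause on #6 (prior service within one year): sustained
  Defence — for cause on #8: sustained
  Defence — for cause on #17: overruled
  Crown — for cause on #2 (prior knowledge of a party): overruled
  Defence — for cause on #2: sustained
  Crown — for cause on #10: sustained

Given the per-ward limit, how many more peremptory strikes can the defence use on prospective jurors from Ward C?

Defence peremptories so far: #16, #11 — 2 of 2 used, 0 left overall.
Against Ward C: #11 — 1 used; per-ward cap 2 leaves 1.
Binding limit: min(0, 1) = 0.

0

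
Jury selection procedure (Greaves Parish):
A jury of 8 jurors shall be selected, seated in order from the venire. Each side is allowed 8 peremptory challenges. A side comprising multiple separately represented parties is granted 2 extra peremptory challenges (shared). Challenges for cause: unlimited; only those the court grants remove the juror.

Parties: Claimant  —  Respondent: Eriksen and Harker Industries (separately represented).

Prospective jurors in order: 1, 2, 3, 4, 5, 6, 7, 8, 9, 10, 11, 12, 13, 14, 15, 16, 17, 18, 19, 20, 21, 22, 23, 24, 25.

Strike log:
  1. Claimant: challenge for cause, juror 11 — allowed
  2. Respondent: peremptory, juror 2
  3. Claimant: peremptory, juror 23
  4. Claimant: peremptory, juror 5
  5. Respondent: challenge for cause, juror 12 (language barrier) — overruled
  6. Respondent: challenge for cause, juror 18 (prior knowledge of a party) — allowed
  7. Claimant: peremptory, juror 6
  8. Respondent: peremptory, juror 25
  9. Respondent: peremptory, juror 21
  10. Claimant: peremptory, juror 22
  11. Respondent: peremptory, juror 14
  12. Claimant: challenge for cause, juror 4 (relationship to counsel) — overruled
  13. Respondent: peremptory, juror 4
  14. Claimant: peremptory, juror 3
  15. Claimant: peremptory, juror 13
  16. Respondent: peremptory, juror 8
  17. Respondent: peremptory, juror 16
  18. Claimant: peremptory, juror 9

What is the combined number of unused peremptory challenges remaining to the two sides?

4

Claimant allotment: 8. Respondent allotment: 8 base + 2 multi-party = 10.
Claimant peremptories used: #23, #5, #6, #22, #3, #13, #9 — 7 (for-cause on #11, #4 don't count).
Respondent peremptories used: #2, #25, #21, #14, #4, #8, #16 — 7 (for-cause on #12, #18 don't count).
Remaining: (8 − 7) + (10 − 7) = 4.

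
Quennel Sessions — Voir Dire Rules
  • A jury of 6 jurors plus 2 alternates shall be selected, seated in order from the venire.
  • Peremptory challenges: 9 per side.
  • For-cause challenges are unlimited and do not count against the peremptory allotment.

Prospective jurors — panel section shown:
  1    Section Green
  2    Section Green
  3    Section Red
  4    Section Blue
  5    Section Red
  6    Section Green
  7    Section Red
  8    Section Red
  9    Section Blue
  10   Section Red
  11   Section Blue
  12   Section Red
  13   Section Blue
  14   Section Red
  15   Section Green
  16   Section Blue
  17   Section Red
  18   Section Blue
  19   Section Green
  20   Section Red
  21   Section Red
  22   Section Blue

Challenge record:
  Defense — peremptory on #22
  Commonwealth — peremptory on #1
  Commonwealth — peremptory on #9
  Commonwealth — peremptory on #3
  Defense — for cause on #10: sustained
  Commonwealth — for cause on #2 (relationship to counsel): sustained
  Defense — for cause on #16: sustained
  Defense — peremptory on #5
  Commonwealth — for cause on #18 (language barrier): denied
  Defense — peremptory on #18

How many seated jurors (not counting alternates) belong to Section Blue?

Removed: #1, #2, #3, #5, #9, #10, #16, #18, #22.
Seated jurors 1–6: #4, #6, #7, #8, #11, #12 (alternates #13, #14 not counted).
Of those, in Section Blue: #4, #11 → 2.

2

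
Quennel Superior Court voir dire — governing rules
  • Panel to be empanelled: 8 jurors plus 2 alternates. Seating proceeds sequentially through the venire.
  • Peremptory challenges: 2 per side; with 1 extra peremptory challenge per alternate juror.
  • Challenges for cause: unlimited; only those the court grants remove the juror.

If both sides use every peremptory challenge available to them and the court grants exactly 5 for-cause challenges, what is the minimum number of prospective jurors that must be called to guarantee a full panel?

23

Seats to fill: 8 + 2 alternates = 10.
Peremptories: 2 + 1×2 = 4 per side × 2 sides = 8.
For-cause removals: 5.
Minimum venire: 10 + 8 + 5 = 23.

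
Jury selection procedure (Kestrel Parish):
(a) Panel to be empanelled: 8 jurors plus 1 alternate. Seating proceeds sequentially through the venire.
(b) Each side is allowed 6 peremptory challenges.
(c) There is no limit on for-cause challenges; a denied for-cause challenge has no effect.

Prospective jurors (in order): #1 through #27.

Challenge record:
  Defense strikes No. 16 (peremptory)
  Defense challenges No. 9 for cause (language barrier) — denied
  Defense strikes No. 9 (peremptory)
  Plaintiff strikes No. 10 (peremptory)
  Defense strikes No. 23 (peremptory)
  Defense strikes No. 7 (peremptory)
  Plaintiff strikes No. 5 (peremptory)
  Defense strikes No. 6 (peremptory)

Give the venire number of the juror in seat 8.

Removed: #5, #6, #7, #9, #10, #16, #23.
Seating in order: seats 1–8 → #1, #2, #3, #4, #8, #11, #12, #13; alternates → #14.
So seat 8 is #13.

13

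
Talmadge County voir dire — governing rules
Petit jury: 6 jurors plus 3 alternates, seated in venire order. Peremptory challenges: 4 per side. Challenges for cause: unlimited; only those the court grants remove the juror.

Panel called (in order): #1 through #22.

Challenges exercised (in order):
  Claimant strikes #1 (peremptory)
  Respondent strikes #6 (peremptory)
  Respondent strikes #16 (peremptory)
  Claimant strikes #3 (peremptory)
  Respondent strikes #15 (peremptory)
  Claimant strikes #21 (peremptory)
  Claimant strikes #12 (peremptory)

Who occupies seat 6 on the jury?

Removed: #1, #3, #6, #12, #15, #16, #21.
Seating in order: seats 1–6 → #2, #4, #5, #7, #8, #9; alternates → #10, #11, #13.
So seat 6 is #9.

9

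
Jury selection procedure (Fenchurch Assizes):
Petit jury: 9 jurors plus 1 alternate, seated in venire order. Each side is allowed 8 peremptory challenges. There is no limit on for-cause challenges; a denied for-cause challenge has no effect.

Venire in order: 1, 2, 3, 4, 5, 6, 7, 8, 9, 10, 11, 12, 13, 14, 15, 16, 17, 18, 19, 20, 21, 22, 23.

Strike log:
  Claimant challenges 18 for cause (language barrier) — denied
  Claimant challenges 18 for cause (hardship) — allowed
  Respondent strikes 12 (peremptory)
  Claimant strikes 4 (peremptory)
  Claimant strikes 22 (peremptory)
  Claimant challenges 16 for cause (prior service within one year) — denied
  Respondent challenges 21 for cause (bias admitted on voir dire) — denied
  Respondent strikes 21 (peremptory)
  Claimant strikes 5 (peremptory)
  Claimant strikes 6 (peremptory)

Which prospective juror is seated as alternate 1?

Removed: #4, #5, #6, #12, #18, #21, #22. (#16 stays — for-cause denied.)
Seating in order: seats 1–9 → #1, #2, #3, #7, #8, #9, #10, #11, #13; alternates → #14.
So alternate 1 is #14.

14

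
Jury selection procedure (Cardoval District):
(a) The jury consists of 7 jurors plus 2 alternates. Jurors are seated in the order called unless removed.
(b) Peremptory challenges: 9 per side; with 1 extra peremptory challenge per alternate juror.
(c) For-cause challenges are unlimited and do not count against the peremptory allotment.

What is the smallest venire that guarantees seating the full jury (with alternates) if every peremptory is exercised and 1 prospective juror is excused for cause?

Seats to fill: 7 + 2 alternates = 9.
Peremptories: 9 + 1×2 = 11 per side × 2 sides = 22.
For-cause removals: 1.
Minimum venire: 9 + 22 + 1 = 32.

32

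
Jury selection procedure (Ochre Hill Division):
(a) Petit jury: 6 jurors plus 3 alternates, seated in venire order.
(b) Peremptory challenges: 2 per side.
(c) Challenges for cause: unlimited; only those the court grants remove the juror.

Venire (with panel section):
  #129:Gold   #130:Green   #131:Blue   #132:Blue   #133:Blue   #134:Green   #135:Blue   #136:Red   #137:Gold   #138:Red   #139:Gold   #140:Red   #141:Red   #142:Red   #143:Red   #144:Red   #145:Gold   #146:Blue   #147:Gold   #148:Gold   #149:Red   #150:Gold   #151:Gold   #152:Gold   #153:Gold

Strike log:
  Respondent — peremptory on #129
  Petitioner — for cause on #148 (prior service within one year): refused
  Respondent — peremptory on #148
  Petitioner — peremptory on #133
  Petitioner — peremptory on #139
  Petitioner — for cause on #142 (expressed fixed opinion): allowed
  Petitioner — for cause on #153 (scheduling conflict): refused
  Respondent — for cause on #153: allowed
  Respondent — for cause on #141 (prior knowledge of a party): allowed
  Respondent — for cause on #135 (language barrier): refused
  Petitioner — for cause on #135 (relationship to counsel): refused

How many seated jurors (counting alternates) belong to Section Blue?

3

Removed: #129, #133, #139, #141, #142, #148, #153.
Seated (9 incl. alternates): #130, #131, #132, #134, #135, #136, #137, #138, #140.
Of those, in Section Blue: #131, #132, #135 → 3.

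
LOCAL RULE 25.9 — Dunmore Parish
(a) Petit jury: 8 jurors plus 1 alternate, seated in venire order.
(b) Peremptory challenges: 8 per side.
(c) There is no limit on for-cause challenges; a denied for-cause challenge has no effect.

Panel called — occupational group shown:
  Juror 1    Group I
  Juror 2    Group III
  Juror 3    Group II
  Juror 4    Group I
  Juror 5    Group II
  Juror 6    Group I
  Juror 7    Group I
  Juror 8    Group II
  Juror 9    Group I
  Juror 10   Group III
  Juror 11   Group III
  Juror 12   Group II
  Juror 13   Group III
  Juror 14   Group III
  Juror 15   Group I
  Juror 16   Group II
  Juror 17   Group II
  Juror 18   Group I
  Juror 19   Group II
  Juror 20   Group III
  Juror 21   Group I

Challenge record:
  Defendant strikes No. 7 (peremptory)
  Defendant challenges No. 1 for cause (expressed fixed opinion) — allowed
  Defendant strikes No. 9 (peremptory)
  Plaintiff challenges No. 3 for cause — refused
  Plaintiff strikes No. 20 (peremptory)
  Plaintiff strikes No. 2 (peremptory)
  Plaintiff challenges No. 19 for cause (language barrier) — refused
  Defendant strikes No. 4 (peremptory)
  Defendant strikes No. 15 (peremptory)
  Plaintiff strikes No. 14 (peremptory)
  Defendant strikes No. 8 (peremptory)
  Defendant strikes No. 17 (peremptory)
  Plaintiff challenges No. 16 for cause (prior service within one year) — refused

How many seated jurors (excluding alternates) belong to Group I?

1

Removed: #1, #2, #4, #7, #8, #9, #14, #15, #17, #20.
Seated jurors 1–8: #3, #5, #6, #10, #11, #12, #13, #16 (alternates #18 not counted).
Of those, in Group I: #6 → 1.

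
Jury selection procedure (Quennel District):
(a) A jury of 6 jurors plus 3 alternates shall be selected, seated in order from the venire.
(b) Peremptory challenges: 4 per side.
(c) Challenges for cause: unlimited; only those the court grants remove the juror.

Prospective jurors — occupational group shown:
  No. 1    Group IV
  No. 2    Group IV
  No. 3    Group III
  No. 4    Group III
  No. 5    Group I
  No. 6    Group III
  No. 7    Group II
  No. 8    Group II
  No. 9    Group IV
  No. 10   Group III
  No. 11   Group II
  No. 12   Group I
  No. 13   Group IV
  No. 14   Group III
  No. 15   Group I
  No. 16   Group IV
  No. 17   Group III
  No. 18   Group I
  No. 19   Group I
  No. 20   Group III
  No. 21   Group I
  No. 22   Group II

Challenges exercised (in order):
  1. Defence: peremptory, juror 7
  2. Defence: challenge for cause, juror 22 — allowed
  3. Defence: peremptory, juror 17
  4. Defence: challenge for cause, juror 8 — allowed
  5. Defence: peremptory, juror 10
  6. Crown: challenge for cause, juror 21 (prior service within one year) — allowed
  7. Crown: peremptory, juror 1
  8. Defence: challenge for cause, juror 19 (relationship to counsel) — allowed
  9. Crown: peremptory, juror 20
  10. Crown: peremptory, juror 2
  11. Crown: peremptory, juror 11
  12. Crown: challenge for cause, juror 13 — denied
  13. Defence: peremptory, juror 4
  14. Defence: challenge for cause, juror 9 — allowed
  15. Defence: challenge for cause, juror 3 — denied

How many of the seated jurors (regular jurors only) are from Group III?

Removed: #1, #2, #4, #7, #8, #9, #10, #11, #17, #19, #20, #21, #22.
Seated jurors 1–6: #3, #5, #6, #12, #13, #14 (alternates #15, #16, #18 not counted).
Of those, in Group III: #3, #6, #14 → 3.

3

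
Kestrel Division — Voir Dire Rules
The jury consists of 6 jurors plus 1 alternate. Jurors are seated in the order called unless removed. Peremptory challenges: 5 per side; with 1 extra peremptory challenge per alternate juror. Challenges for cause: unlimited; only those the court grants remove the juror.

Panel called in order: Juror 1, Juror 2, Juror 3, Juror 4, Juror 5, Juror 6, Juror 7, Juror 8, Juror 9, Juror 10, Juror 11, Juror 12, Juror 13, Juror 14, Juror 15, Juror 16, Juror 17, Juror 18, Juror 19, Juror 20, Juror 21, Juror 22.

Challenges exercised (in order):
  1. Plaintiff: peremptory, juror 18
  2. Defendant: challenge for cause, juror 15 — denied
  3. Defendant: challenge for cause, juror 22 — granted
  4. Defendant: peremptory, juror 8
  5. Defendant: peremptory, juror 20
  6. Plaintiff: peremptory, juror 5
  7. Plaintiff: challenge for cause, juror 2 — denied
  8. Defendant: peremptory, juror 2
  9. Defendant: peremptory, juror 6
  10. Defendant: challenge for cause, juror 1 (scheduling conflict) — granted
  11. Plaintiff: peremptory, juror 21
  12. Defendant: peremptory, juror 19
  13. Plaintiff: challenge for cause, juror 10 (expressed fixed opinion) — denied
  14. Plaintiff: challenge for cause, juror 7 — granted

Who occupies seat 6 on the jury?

12

Removed: #1, #2, #5, #6, #7, #8, #18, #19, #20, #21, #22. (#10, #15 stay — for-cause denied.)
Filling seats in venire order through position 6: #3, #4, #9, #10, #11, #12.
So seat 6 is #12.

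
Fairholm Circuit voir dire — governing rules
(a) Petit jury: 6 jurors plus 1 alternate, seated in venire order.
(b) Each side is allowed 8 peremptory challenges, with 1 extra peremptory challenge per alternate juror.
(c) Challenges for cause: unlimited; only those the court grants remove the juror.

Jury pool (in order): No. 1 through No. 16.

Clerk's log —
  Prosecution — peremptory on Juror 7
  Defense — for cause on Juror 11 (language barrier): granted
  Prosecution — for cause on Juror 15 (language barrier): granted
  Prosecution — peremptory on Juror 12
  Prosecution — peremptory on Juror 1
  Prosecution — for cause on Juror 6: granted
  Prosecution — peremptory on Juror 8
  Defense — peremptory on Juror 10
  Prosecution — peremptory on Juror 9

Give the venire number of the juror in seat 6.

Removed: #1, #6, #7, #8, #9, #10, #11, #12, #15.
Seating in order: seats 1–6 → #2, #3, #4, #5, #13, #14; alternates → #16.
So seat 6 is #14.

14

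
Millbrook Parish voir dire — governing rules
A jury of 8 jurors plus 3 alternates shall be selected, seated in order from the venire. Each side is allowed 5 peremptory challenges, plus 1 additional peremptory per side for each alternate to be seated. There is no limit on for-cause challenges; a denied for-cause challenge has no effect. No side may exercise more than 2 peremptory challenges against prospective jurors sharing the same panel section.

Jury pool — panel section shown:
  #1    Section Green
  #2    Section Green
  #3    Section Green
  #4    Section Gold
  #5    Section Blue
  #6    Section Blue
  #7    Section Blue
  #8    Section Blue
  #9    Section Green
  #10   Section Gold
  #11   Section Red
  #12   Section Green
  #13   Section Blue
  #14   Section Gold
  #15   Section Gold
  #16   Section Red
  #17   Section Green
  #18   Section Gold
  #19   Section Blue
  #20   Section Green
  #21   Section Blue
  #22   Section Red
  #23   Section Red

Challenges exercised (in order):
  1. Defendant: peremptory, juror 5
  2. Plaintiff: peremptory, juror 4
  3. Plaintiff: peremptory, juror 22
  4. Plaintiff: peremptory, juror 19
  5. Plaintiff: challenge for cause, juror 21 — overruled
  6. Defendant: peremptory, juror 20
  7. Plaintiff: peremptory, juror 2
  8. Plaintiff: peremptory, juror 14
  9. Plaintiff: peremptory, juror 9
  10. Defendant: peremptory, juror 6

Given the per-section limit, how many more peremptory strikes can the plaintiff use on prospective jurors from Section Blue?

Plaintiff peremptories so far: #4, #22, #19, #2, #14, #9 — 6 of 8 used, 2 left overall.
Against Section Blue: #19 — 1 used; per-section cap 2 leaves 1.
Binding limit: min(2, 1) = 1.

1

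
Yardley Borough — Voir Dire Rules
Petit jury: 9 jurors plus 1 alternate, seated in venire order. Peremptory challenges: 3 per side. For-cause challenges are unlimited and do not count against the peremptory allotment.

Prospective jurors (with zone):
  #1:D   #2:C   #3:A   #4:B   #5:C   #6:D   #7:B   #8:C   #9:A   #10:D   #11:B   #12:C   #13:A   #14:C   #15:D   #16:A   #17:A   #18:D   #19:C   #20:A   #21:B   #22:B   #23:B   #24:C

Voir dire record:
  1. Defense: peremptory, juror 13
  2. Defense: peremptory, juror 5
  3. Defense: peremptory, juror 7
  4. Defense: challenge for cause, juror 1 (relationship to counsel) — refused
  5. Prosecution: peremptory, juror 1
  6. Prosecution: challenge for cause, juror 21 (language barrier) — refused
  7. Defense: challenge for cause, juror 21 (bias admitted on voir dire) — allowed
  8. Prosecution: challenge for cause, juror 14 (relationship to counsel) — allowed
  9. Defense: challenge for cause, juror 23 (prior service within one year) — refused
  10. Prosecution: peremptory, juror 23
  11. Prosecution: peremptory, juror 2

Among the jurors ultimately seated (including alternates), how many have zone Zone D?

Removed: #1, #2, #5, #7, #13, #14, #21, #23.
Seated (10 incl. alternates): #3, #4, #6, #8, #9, #10, #11, #12, #15, #16.
Of those, in Zone D: #6, #10, #15 → 3.

3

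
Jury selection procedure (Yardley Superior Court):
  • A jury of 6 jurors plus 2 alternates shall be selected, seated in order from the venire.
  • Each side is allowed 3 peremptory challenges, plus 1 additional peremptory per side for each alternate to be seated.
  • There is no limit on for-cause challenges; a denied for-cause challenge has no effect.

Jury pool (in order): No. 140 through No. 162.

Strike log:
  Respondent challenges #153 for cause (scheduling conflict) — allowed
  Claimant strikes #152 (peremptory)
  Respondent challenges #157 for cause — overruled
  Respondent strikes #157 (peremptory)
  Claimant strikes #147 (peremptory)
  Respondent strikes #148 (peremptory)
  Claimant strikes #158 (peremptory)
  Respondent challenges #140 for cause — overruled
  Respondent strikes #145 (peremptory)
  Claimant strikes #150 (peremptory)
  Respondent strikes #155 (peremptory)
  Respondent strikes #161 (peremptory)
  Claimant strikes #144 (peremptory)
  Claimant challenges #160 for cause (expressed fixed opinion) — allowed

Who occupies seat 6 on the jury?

Removed: #144, #145, #147, #148, #150, #152, #153, #155, #157, #158, #160, #161. (#140 stays — for-cause denied.)
Filling seats in venire order through position 6: #140, #141, #142, #143, #146, #149.
So seat 6 is #149.

149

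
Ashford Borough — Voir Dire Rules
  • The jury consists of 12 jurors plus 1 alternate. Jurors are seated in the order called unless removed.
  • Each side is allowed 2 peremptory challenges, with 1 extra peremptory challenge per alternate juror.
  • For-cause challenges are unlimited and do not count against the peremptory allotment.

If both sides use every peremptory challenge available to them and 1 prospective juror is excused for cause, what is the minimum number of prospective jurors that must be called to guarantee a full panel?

Seats to fill: 12 + 1 alternates = 13.
Peremptories: 2 + 1×1 = 3 per side × 2 sides = 6.
For-cause removals: 1.
Minimum venire: 13 + 6 + 1 = 20.

20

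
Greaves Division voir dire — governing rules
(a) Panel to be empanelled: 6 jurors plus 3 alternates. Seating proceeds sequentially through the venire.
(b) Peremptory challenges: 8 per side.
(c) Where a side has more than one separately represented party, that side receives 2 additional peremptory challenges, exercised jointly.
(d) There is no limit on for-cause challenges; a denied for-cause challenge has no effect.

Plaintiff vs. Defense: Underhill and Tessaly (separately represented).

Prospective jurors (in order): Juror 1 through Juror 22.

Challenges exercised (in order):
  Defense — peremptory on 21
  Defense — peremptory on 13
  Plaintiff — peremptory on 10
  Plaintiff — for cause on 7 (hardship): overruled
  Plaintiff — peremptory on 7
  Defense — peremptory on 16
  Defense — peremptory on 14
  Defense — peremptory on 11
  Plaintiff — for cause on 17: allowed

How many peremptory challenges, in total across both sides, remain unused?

11

Plaintiff allotment: 8. Defense allotment: 8 base + 2 multi-party = 10.
Plaintiff peremptories used: #10, #7 — 2 (for-cause on #7, #17 don't count).
Defense peremptories used: #21, #13, #16, #14, #11 — 5.
Remaining: (8 − 2) + (10 − 5) = 11.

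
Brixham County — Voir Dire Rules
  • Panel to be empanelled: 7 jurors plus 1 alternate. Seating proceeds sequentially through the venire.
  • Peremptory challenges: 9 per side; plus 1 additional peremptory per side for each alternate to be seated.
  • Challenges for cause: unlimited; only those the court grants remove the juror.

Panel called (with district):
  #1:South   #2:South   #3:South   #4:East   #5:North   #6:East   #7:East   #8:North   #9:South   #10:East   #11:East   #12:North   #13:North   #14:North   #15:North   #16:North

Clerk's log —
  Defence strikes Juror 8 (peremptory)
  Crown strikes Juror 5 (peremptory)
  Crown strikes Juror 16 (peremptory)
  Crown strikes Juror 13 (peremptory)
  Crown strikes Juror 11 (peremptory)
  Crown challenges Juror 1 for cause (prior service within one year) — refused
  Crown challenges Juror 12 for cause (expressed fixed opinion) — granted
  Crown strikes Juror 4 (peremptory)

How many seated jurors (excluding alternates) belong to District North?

Removed: #4, #5, #8, #11, #12, #13, #16.
Seated jurors 1–7: #1, #2, #3, #6, #7, #9, #10 (alternates #14 not counted).
None of those are in District North → 0.

0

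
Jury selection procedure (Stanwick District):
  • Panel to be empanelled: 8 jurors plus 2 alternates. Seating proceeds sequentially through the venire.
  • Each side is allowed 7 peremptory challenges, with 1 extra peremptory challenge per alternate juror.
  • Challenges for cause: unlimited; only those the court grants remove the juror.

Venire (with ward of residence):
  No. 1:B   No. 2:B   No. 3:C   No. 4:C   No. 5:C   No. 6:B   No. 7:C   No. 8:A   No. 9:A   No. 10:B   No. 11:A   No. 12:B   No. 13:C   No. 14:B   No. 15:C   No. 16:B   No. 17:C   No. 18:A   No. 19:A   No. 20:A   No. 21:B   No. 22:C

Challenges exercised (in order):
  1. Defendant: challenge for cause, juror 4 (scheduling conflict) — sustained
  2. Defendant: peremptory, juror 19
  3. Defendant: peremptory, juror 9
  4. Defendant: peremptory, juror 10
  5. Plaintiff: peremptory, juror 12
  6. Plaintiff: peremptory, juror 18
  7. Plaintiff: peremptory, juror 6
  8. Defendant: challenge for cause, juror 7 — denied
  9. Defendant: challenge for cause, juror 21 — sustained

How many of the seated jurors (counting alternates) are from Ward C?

Removed: #4, #6, #9, #10, #12, #18, #19, #21.
Seated (10 incl. alternates): #1, #2, #3, #5, #7, #8, #11, #13, #14, #15.
Of those, in Ward C: #3, #5, #7, #13, #15 → 5.

5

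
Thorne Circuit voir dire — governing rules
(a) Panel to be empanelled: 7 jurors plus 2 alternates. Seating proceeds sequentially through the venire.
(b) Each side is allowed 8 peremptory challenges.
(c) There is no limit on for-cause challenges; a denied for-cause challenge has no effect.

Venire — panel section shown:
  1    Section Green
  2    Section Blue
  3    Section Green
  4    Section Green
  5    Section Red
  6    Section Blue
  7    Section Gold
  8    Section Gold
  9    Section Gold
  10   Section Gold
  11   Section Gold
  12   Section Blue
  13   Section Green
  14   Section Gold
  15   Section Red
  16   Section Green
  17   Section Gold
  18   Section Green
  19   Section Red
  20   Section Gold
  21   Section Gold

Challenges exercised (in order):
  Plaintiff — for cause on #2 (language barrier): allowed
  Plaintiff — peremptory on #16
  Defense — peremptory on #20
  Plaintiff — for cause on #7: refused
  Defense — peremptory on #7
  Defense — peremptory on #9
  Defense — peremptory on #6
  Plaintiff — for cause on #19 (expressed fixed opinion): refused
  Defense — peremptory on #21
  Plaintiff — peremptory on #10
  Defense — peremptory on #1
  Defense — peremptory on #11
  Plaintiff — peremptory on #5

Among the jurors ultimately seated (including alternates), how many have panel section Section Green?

4

Removed: #1, #2, #5, #6, #7, #9, #10, #11, #16, #20, #21.
Seated (9 incl. alternates): #3, #4, #8, #12, #13, #14, #15, #17, #18.
Of those, in Section Green: #3, #4, #13, #18 → 4.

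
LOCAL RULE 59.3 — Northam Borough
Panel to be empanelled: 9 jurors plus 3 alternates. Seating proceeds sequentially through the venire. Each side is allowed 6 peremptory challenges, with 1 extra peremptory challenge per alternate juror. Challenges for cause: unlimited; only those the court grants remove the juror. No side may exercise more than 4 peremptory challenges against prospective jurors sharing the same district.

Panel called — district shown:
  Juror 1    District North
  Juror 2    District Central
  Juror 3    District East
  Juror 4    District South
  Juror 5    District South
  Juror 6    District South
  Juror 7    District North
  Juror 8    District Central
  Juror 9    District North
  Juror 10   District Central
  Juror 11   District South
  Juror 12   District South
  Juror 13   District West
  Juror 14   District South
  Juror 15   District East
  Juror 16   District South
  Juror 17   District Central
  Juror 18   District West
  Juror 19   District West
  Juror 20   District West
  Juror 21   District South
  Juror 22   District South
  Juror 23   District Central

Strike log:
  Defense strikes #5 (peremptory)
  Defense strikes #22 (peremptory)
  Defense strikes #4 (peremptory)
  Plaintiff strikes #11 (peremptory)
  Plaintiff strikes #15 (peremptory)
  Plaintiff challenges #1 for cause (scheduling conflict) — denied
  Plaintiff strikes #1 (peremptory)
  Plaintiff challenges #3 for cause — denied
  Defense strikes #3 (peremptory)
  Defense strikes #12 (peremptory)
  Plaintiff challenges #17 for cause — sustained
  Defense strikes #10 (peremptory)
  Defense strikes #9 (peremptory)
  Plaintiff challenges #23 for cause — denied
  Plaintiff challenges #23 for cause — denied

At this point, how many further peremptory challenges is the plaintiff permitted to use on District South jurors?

Plaintiff peremptories so far: #11, #15, #1 — 3 of 9 used, 6 left overall.
Against District South: #11 — 1 used; per-district cap 4 leaves 3.
Binding limit: min(6, 3) = 3.

3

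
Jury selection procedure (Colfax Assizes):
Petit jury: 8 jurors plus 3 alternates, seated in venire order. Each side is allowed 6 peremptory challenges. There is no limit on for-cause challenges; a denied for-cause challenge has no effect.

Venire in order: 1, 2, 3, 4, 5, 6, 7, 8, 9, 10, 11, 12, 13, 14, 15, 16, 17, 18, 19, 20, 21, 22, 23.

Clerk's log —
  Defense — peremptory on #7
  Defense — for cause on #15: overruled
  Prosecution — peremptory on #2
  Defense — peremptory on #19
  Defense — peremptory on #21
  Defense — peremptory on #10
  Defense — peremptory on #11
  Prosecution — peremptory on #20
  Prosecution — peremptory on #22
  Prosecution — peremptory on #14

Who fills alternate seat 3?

16

Removed: #2, #7, #10, #11, #14, #19, #20, #21, #22. (#15 stays — for-cause denied.)
Seating in order: seats 1–8 → #1, #3, #4, #5, #6, #8, #9, #12; alternates → #13, #15, #16.
So alternate 3 is #16.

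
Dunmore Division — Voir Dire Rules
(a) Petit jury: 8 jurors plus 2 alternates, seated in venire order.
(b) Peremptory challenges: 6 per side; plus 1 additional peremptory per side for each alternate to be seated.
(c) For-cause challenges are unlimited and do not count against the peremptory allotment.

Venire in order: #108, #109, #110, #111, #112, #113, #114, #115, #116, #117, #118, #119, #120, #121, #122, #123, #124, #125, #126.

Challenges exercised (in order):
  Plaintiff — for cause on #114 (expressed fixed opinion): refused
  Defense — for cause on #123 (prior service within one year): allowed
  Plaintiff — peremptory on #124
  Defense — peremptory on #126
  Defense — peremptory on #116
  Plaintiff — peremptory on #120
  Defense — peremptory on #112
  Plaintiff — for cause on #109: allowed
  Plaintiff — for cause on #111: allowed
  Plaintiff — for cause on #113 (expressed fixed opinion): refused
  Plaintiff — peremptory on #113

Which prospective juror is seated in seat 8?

Removed: #109, #111, #112, #113, #116, #120, #123, #124, #126. (#114 stays — for-cause denied.)
Filling seats in venire order through position 8: #108, #110, #114, #115, #117, #118, #119, #121.
So seat 8 is #121.

121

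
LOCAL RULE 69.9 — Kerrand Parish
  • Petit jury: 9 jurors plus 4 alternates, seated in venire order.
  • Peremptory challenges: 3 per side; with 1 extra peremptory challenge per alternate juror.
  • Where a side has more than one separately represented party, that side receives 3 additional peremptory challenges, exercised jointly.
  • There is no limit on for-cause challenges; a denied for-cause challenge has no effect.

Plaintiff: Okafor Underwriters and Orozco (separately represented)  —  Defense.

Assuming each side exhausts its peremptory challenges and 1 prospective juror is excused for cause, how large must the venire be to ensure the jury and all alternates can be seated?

31

Seats to fill: 9 + 4 alternates = 13.
Peremptories — Plaintiff: 3 + 1×4 + 3 = 10; Defense: 3 + 1×4 = 7; total 17.
For-cause removals: 1.
Minimum venire: 13 + 17 + 1 = 31.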